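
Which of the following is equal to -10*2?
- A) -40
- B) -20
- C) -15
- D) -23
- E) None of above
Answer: B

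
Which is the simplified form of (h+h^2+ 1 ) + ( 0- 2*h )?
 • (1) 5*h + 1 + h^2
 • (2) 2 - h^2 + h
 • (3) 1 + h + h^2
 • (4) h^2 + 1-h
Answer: 4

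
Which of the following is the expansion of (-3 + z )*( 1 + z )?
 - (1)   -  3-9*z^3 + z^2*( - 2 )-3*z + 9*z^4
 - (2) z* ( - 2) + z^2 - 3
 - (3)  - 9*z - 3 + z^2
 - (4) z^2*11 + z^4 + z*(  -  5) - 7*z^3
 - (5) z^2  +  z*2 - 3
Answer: 2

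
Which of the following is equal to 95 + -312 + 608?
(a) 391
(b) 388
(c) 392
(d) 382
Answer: a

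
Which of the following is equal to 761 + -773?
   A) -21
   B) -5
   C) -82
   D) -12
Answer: D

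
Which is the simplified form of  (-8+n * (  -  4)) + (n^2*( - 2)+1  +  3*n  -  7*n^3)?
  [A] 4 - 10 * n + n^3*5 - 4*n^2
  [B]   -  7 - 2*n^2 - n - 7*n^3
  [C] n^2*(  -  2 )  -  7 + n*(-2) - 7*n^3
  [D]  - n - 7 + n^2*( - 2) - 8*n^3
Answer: B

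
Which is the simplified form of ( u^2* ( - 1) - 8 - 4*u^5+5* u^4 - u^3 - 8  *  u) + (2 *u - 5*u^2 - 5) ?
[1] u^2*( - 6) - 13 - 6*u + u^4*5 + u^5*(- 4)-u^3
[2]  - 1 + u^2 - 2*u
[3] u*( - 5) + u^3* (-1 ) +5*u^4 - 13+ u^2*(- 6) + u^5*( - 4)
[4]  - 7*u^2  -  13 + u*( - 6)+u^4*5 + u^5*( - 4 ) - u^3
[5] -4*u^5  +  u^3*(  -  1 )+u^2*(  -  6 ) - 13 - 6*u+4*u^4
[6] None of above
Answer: 1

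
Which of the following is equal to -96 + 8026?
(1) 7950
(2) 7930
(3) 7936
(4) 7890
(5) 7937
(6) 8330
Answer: 2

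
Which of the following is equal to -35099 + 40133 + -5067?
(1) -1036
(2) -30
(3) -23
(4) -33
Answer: 4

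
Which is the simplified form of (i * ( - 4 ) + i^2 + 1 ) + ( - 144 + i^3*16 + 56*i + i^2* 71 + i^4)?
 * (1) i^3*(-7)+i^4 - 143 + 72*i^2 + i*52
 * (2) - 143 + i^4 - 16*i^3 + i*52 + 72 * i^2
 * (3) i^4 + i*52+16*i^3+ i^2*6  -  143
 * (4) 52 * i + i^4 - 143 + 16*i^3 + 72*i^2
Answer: 4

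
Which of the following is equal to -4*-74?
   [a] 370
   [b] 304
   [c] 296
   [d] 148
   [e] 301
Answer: c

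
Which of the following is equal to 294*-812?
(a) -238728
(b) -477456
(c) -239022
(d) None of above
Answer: a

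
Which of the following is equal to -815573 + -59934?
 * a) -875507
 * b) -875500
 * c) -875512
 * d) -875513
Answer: a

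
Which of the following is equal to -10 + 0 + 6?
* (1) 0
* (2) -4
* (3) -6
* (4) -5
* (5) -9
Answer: 2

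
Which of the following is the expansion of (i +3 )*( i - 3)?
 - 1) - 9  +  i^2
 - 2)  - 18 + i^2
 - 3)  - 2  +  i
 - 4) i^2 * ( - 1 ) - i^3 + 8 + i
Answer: 1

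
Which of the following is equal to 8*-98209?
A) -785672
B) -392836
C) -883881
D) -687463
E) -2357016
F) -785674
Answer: A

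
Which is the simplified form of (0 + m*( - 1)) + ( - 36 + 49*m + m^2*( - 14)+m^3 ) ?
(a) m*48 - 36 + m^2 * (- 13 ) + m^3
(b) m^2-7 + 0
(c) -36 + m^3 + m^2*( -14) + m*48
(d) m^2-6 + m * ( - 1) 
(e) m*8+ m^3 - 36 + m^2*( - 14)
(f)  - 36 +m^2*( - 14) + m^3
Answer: c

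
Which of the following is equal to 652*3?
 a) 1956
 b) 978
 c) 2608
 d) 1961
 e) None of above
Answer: a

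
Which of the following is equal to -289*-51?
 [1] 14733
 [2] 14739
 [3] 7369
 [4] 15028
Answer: 2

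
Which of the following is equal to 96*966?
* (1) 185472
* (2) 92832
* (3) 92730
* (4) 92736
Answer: 4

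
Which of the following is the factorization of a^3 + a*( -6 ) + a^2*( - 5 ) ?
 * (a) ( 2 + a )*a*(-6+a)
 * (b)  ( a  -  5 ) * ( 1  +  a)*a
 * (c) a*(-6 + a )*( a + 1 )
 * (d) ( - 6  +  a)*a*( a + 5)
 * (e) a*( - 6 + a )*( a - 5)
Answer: c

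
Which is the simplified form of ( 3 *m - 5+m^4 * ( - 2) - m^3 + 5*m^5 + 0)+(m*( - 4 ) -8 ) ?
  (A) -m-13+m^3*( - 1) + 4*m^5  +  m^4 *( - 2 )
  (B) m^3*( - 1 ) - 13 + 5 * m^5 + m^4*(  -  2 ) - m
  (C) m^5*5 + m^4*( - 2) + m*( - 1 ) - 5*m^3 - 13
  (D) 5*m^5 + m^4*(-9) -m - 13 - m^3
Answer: B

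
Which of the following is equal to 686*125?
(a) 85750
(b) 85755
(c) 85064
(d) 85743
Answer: a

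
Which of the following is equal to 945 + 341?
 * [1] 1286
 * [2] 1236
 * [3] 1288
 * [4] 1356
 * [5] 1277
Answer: 1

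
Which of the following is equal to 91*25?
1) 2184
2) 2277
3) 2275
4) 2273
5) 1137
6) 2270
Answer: 3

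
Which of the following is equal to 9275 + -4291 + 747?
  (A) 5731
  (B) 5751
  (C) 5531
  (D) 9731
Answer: A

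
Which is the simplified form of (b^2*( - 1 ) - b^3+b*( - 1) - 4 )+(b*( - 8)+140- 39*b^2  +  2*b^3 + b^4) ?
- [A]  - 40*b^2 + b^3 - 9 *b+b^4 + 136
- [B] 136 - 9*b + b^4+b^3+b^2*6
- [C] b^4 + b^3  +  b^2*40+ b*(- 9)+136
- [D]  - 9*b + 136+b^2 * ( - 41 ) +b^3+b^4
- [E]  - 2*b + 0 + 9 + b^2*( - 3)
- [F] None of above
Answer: A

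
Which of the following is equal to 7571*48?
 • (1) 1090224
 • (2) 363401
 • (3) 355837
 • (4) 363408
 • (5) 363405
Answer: 4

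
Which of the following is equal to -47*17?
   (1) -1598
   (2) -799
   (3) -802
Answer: 2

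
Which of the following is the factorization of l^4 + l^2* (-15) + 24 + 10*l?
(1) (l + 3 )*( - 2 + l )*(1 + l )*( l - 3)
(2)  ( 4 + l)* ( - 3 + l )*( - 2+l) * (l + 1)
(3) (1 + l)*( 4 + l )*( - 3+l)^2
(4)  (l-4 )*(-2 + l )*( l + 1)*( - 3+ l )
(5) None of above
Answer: 2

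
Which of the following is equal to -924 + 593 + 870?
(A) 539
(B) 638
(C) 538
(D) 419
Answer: A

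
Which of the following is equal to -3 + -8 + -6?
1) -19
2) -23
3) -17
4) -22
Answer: 3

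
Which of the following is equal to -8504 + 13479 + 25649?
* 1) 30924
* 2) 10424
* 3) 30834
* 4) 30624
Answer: 4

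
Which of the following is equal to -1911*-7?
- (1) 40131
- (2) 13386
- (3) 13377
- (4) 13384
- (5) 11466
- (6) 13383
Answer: 3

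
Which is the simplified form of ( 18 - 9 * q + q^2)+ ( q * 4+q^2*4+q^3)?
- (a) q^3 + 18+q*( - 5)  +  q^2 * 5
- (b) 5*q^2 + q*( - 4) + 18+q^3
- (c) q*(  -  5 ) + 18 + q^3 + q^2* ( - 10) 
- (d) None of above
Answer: a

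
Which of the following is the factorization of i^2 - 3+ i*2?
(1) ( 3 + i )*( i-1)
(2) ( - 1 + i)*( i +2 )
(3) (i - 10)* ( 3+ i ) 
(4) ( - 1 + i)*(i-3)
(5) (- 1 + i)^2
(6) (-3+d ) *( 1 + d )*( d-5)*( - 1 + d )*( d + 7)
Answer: 1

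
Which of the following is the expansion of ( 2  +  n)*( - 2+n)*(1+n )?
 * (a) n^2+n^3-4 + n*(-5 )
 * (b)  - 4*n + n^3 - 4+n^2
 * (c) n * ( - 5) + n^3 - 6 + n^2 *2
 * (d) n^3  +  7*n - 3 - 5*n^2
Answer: b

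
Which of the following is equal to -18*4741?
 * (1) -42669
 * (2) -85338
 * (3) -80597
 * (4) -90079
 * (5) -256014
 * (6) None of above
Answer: 2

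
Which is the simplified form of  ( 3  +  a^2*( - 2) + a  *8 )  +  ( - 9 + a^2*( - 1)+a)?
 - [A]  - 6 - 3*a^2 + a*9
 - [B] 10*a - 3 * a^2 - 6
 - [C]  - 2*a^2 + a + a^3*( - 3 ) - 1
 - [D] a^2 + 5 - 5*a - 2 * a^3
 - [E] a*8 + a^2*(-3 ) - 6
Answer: A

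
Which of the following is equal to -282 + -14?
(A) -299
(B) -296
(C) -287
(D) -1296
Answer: B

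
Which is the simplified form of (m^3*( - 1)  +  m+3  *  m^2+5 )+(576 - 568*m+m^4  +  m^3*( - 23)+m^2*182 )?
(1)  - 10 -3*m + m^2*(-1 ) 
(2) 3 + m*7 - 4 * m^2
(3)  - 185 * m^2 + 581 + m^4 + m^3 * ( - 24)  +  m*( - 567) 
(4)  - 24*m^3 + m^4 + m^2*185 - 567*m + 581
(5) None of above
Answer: 4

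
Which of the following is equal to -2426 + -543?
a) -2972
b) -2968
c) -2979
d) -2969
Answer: d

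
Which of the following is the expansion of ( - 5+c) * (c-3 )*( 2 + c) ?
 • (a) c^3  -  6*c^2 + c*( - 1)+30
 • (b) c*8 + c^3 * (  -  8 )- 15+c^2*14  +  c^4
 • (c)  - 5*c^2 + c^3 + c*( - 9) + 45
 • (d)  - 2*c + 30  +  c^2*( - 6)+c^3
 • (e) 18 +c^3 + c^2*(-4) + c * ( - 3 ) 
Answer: a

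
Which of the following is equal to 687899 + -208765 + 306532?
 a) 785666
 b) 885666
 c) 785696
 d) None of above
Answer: a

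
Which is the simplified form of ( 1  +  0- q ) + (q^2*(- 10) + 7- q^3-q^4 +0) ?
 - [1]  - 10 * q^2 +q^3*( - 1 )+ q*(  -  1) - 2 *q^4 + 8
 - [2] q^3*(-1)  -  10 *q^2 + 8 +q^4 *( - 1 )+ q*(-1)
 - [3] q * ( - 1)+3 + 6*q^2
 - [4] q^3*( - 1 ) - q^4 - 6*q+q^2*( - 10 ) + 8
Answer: 2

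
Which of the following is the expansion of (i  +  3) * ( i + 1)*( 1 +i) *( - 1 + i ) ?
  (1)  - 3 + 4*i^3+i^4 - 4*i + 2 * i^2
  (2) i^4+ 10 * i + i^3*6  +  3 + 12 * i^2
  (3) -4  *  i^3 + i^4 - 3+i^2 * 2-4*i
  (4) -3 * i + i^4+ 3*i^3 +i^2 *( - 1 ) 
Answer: 1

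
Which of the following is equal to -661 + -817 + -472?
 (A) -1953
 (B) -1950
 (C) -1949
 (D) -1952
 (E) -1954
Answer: B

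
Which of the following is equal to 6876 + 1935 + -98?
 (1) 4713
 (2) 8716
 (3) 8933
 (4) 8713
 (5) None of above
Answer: 4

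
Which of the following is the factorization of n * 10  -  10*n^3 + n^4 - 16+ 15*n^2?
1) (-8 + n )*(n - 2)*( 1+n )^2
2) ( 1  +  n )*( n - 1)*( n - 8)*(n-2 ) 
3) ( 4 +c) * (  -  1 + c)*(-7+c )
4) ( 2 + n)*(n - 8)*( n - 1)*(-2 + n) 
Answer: 2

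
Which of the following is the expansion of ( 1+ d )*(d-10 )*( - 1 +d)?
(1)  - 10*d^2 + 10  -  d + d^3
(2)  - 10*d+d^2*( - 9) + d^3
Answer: 1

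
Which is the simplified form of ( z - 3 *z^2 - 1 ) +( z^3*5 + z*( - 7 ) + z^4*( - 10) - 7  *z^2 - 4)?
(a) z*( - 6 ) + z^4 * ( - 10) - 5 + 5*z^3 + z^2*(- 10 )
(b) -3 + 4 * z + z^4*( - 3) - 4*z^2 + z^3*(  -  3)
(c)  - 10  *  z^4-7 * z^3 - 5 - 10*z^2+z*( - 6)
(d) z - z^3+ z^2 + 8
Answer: a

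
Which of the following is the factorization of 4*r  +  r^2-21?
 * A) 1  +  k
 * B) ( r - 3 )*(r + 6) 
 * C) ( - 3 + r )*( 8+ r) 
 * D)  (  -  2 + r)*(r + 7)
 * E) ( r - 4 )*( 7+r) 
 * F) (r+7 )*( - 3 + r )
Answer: F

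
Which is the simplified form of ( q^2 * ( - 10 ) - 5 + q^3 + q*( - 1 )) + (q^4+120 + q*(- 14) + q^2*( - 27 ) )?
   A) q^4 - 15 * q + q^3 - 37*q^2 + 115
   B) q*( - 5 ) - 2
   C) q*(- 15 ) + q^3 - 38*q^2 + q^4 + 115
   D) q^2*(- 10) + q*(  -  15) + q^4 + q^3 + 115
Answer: A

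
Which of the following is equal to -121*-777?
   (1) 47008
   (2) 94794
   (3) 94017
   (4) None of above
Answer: 3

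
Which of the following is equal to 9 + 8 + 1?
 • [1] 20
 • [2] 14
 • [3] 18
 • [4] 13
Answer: 3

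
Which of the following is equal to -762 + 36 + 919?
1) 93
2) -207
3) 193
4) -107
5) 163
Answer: 3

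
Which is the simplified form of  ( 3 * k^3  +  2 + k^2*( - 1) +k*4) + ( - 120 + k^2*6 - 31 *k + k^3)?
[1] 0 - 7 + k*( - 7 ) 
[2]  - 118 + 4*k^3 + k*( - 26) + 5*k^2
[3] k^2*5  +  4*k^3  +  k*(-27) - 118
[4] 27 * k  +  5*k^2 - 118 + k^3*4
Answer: 3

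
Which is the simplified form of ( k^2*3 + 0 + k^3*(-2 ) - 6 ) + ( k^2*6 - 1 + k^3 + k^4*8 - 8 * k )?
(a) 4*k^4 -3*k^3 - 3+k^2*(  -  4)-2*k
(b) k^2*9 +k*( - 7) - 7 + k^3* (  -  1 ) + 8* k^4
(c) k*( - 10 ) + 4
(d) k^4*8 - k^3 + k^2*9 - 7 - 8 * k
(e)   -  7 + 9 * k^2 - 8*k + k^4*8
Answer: d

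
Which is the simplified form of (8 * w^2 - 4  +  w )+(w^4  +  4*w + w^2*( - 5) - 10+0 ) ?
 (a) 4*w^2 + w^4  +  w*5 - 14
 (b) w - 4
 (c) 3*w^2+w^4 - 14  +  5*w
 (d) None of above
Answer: c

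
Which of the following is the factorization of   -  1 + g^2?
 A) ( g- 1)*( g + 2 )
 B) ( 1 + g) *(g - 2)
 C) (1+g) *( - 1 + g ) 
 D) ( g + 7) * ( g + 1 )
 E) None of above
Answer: C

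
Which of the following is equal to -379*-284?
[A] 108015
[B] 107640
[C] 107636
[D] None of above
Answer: C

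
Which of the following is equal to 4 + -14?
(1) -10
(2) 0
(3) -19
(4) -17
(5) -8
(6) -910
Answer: 1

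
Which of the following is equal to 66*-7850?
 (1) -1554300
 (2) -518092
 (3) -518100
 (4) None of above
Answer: 3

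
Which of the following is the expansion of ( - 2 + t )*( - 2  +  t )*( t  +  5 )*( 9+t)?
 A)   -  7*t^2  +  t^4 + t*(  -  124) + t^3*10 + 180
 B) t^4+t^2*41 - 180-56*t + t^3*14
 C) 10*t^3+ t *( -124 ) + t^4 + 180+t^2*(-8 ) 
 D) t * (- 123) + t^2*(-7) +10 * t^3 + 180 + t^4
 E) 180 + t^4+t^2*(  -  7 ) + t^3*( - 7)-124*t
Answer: A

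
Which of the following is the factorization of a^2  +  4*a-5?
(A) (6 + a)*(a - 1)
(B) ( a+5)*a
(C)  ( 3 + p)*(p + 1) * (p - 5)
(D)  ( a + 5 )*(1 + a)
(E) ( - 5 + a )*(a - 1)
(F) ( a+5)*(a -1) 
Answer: F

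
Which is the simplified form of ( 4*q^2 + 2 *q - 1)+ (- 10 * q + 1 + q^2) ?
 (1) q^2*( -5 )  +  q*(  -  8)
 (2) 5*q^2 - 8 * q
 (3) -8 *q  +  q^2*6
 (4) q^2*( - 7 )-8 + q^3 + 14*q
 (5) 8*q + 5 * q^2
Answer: 2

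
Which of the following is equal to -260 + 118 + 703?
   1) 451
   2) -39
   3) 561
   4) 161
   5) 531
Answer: 3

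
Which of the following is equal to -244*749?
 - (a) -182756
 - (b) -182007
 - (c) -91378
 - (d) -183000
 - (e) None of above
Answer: a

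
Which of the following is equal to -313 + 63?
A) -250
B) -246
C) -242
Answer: A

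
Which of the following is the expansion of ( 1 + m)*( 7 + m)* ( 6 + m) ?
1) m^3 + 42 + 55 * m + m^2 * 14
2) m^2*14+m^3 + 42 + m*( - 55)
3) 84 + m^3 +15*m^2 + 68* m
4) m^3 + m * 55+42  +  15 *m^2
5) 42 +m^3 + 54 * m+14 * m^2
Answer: 1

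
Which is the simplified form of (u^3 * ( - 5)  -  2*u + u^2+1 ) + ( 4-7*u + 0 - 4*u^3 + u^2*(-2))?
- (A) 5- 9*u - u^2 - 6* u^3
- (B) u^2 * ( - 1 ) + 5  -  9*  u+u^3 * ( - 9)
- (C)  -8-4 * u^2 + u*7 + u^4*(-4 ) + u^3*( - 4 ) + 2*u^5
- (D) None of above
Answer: B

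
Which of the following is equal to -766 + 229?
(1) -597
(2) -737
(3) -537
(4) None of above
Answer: 3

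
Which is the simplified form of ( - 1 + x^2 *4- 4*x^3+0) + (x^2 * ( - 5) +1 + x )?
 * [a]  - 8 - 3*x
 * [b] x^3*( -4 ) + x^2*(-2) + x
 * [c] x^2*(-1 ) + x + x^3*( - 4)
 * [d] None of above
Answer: c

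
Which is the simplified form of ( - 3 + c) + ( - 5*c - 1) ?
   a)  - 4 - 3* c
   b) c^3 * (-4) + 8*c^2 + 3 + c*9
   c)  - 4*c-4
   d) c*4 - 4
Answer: c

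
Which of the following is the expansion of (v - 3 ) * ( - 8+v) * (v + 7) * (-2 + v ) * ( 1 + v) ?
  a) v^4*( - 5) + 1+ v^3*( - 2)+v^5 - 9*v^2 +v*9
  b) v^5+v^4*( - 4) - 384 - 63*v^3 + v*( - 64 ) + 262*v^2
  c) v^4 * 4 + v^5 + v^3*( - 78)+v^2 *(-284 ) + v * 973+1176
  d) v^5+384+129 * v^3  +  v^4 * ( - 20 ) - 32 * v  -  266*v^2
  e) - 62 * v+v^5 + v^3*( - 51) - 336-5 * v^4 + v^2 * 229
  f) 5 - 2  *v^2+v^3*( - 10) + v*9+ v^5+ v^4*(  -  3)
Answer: e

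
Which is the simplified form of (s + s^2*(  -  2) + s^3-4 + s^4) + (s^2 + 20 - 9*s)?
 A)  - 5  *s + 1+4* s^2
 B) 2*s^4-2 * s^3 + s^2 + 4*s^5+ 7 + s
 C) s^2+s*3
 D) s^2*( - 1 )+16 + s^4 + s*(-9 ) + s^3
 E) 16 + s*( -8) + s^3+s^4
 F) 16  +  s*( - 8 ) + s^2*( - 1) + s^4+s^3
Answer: F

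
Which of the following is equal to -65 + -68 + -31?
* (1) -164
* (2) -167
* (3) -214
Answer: 1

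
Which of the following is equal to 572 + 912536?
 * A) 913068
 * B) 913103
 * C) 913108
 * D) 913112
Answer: C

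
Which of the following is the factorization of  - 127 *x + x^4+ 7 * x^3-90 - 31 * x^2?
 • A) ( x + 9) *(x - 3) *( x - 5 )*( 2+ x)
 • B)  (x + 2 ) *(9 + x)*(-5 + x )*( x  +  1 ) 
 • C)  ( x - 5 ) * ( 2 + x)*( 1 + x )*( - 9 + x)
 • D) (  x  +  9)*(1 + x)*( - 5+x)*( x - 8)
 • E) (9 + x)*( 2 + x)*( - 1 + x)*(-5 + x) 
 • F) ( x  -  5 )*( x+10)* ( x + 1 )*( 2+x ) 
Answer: B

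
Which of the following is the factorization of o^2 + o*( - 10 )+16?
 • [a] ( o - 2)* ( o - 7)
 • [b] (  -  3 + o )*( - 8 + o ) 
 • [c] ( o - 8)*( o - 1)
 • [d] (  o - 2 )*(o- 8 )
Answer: d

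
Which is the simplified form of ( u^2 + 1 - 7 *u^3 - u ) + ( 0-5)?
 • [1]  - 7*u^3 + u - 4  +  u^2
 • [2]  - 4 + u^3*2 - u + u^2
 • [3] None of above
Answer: 3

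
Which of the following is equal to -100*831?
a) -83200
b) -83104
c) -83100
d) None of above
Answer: c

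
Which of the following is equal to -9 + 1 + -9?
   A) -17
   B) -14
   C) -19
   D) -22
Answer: A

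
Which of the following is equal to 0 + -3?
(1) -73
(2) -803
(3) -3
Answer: 3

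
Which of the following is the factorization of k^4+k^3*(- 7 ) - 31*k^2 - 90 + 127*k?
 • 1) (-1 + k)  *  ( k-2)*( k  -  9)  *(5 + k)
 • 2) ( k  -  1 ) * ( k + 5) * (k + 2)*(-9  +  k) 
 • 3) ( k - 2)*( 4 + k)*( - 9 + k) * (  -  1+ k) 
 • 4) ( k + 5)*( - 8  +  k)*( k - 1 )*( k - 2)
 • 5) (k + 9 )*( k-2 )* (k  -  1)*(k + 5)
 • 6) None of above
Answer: 1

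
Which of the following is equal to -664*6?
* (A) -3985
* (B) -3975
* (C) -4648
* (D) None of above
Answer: D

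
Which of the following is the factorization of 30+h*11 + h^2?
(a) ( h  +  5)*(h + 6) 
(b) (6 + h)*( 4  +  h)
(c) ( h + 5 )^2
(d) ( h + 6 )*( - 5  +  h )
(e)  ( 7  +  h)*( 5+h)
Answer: a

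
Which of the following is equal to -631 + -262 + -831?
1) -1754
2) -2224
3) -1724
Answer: 3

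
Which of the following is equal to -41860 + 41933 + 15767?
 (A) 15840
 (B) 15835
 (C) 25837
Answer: A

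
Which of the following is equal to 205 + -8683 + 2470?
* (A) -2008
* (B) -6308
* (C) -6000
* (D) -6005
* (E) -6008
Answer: E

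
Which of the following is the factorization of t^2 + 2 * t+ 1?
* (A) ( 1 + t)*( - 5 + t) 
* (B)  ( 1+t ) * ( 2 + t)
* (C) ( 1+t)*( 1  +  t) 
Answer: C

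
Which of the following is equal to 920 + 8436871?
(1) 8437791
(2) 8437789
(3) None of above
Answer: 1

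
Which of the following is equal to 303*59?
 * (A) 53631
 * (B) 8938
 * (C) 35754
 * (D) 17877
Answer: D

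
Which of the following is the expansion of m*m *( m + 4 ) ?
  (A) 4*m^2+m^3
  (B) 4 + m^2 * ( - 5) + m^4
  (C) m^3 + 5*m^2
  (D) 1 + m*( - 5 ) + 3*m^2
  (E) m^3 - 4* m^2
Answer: A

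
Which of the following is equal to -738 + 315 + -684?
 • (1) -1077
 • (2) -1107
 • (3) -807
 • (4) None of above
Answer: 2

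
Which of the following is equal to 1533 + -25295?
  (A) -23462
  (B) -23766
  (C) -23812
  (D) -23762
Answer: D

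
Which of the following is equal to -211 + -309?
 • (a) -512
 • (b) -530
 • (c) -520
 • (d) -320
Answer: c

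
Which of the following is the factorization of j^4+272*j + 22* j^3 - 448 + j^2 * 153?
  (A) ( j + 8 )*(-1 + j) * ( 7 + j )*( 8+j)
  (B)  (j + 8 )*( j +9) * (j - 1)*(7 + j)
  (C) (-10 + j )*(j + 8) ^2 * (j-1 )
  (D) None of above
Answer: A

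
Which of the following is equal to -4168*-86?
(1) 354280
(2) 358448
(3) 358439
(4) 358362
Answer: 2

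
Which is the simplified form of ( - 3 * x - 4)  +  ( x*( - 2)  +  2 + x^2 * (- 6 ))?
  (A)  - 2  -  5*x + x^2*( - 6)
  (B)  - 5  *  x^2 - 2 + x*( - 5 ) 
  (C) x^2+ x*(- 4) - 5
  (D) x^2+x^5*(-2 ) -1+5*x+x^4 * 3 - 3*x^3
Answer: A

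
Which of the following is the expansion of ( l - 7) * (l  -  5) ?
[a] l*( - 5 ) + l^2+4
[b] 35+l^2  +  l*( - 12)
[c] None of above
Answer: b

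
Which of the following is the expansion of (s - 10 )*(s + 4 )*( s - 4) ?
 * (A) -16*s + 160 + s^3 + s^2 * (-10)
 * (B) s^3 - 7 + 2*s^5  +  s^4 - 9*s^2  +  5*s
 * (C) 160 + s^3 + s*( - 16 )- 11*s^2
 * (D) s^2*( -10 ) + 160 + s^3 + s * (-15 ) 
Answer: A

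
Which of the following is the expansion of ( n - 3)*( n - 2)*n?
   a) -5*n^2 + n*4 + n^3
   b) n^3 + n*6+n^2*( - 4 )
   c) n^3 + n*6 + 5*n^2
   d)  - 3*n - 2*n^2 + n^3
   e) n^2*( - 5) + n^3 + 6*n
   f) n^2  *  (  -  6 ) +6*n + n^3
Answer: e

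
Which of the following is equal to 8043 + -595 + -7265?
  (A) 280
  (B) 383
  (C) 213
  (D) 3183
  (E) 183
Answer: E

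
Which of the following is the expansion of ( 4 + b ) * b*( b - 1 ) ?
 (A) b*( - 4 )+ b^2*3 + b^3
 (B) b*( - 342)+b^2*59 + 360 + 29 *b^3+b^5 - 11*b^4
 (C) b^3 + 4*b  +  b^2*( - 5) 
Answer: A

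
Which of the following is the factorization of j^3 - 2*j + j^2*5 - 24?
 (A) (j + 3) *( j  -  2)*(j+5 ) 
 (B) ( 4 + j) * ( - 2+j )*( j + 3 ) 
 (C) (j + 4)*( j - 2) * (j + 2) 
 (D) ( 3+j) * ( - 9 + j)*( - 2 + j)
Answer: B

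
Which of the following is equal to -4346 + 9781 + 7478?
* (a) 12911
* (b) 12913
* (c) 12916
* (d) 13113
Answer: b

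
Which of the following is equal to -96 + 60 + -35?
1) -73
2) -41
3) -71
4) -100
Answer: 3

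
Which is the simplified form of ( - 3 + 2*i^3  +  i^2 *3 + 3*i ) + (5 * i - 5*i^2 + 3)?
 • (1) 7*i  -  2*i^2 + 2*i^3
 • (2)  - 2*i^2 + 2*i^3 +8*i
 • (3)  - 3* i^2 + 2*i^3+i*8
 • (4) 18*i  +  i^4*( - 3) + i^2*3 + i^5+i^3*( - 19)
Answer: 2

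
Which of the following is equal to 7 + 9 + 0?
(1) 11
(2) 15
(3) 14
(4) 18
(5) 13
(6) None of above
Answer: 6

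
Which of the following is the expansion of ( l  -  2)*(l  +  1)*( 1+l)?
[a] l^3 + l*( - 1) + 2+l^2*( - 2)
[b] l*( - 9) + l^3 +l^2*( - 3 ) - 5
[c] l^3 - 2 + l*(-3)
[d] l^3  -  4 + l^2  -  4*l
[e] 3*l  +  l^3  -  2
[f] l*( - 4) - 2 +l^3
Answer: c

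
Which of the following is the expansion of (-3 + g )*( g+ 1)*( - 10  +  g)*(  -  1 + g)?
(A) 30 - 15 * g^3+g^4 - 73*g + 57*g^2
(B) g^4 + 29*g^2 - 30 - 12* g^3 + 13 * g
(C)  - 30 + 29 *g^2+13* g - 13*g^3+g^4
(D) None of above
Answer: C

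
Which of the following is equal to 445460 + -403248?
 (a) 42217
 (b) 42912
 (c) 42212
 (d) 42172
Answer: c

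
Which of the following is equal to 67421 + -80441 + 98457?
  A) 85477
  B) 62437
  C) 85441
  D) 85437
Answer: D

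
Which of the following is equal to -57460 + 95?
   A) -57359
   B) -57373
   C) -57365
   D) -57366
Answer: C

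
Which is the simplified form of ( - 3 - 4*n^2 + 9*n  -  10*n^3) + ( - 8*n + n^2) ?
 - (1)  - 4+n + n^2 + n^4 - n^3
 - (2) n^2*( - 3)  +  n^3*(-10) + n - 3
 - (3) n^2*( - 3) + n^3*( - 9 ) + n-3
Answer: 2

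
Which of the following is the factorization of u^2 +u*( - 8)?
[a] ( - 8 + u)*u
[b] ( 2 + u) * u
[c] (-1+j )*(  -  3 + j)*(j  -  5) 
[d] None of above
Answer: a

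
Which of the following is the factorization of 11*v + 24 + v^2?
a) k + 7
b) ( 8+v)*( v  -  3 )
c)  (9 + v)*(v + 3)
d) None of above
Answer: d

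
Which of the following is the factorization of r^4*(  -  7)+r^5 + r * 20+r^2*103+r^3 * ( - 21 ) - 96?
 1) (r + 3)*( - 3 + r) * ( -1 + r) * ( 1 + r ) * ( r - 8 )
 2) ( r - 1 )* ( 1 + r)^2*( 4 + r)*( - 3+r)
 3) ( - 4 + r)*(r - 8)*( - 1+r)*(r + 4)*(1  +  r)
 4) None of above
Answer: 4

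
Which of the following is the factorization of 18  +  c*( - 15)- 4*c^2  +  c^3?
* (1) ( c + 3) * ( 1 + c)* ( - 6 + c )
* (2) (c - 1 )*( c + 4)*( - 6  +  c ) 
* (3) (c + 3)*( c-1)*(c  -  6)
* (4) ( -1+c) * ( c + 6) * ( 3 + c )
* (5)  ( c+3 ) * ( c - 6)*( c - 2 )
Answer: 3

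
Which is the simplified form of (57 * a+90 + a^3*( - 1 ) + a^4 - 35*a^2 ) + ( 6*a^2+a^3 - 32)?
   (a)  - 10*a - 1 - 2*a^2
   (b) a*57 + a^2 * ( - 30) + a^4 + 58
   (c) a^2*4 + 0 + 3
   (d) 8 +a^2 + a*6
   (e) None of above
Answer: e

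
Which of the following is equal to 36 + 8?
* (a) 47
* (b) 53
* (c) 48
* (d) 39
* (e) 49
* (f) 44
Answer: f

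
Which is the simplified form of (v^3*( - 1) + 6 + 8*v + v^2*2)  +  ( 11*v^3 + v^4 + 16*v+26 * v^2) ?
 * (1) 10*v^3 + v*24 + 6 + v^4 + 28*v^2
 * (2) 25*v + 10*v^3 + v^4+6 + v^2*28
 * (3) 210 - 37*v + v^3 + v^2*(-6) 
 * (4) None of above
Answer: 1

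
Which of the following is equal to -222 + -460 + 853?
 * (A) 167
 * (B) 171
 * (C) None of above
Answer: B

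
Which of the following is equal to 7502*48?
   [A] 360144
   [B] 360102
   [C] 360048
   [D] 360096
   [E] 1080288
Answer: D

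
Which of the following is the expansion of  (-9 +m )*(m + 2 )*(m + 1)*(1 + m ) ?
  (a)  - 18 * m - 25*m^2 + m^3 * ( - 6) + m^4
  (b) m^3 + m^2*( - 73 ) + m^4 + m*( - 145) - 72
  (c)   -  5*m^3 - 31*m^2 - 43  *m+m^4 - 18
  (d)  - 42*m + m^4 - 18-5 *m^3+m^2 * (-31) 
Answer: c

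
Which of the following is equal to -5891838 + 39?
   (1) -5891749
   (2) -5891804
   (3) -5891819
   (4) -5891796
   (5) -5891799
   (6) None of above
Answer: 5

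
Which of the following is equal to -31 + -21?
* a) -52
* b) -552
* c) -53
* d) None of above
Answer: a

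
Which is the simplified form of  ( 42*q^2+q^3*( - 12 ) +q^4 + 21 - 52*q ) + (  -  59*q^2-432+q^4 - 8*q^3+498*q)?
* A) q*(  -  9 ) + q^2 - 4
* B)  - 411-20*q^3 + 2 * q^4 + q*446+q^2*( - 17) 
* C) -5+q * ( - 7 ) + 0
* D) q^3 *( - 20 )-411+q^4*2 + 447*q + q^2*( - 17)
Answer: B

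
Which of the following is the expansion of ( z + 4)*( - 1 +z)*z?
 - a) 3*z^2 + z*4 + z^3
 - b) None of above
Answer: b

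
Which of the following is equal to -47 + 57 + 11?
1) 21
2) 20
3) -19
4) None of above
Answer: 1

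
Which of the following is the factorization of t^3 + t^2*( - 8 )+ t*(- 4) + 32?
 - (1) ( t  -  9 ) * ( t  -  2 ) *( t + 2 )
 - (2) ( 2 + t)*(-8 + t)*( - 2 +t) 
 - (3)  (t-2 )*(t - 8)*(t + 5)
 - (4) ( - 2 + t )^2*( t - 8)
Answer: 2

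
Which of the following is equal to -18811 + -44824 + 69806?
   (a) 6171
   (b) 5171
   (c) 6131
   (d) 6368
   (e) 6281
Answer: a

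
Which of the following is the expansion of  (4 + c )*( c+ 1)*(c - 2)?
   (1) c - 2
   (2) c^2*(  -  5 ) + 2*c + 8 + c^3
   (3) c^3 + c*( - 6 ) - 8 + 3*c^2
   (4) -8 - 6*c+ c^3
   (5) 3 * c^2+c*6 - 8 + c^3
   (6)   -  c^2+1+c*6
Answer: 3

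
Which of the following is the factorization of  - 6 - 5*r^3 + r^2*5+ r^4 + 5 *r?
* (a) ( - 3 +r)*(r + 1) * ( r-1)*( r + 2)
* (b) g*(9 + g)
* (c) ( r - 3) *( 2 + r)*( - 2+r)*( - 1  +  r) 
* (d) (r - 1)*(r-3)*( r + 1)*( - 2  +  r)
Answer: d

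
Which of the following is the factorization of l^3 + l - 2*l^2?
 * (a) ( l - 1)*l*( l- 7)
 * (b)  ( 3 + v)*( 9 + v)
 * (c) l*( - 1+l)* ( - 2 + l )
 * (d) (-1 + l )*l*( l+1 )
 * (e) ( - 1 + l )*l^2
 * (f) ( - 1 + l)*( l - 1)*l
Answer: f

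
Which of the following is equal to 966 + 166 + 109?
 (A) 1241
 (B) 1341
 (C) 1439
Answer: A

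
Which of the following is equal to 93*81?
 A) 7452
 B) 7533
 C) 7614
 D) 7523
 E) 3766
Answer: B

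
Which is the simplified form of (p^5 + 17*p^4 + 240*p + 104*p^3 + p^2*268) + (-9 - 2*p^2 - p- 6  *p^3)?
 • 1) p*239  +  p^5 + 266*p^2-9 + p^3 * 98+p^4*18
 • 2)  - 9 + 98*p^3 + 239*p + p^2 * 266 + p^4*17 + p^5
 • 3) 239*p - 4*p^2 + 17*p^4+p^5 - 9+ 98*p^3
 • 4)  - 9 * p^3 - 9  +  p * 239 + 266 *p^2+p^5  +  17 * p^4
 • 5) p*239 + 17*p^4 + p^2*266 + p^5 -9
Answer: 2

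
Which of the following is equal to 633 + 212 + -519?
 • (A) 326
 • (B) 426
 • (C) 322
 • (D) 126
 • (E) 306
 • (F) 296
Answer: A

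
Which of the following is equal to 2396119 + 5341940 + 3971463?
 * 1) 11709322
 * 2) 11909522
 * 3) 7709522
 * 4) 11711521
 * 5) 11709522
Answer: 5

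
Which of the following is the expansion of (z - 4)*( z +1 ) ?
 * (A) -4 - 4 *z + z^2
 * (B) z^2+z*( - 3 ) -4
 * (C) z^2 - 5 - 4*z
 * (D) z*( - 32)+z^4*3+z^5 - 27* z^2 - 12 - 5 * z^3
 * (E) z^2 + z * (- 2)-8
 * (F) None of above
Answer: B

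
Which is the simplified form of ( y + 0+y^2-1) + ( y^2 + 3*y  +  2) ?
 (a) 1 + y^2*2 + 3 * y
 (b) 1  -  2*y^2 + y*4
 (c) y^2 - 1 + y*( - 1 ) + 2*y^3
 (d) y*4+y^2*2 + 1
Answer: d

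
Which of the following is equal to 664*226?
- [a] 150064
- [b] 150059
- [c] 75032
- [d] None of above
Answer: a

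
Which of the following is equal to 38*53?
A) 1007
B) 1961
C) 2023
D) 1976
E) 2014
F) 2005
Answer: E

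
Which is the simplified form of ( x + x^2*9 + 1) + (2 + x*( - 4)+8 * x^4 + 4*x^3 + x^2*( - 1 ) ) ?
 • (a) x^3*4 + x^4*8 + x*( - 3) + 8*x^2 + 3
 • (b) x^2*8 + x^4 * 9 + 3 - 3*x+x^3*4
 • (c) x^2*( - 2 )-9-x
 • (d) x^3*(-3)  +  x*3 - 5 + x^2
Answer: a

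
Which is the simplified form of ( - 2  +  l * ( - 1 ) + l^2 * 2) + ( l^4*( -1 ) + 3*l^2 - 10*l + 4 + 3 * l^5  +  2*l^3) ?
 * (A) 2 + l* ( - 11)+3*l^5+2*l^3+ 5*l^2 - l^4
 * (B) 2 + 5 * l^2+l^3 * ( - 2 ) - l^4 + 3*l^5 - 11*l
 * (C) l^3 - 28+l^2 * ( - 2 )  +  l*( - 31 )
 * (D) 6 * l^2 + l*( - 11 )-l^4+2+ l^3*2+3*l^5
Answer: A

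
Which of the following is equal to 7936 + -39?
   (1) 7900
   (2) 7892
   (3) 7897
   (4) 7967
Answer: 3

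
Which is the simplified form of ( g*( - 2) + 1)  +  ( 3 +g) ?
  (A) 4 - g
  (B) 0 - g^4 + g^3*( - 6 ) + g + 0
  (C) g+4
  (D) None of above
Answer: A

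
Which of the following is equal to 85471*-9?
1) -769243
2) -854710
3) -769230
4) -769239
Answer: 4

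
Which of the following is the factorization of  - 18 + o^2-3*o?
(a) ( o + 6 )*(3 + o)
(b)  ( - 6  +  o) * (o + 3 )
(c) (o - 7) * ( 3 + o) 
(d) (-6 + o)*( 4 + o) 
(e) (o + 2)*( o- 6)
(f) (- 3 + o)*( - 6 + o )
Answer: b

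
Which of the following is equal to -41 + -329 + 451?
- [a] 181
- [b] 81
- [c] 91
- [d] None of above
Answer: b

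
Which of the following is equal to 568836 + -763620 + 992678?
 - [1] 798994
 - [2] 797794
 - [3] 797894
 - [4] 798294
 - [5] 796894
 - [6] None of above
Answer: 3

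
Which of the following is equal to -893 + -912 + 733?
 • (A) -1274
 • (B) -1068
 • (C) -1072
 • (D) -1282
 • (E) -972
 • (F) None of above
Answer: C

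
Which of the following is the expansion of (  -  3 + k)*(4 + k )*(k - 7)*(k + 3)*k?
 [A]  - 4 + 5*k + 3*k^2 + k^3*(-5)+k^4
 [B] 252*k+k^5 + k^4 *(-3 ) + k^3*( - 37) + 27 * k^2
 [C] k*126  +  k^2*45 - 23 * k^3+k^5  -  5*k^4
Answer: B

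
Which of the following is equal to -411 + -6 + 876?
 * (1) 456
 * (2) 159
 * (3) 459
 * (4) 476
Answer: 3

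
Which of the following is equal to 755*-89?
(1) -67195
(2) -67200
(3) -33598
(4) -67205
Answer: 1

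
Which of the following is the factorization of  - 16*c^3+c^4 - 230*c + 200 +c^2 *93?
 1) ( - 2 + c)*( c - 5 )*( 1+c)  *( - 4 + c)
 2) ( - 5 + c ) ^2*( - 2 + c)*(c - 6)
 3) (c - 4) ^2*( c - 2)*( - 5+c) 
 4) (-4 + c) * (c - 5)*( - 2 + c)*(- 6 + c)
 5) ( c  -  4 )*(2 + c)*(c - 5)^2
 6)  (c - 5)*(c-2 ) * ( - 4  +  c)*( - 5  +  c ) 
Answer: 6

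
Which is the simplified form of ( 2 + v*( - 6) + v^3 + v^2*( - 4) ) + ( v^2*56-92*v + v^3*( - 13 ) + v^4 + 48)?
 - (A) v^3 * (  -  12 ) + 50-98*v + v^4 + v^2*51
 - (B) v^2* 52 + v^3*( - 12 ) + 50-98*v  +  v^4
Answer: B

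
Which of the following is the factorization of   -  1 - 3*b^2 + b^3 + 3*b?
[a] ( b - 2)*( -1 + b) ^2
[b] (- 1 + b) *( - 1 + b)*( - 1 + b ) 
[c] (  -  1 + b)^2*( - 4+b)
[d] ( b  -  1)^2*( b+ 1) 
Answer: b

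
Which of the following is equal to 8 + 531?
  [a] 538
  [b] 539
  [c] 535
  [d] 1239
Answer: b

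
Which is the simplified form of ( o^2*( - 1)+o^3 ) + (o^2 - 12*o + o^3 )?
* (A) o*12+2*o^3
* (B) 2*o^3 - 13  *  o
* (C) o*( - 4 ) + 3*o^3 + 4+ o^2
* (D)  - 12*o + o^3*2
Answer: D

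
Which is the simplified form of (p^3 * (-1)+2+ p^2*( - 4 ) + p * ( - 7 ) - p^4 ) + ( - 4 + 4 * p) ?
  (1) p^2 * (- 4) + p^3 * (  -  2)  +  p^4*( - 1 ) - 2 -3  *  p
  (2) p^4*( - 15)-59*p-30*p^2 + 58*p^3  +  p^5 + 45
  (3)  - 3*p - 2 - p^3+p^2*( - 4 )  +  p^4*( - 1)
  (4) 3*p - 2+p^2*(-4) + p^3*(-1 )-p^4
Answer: 3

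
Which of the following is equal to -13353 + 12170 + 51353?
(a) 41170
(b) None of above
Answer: b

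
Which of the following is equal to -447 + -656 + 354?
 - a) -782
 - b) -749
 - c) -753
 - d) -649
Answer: b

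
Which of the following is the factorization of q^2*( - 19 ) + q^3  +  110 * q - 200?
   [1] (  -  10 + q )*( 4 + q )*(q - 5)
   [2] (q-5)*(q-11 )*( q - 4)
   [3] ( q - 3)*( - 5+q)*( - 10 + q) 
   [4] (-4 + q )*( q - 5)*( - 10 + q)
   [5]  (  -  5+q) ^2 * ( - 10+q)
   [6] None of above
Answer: 4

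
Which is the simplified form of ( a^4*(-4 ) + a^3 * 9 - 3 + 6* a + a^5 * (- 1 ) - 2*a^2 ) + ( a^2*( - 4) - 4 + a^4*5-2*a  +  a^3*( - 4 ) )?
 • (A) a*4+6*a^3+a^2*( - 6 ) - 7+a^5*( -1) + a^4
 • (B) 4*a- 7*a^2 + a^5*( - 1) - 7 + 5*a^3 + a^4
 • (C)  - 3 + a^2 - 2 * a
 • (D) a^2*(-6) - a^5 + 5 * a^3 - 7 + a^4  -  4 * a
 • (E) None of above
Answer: E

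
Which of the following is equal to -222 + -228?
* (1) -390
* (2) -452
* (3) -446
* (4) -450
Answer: 4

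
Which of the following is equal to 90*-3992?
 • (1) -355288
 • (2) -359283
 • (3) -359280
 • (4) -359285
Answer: 3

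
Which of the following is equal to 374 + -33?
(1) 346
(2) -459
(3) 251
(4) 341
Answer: 4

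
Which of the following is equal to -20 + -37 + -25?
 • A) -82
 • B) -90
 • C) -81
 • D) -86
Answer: A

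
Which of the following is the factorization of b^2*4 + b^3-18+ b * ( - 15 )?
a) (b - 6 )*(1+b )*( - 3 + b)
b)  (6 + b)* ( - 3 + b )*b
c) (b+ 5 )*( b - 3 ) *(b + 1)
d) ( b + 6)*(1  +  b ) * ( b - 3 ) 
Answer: d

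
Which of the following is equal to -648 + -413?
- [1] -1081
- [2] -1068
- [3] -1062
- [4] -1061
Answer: 4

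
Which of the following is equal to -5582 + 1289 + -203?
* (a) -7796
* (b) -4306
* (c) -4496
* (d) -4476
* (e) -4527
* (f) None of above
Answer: c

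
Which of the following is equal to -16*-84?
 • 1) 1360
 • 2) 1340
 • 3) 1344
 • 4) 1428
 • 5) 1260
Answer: 3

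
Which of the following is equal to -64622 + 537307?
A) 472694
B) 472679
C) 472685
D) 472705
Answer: C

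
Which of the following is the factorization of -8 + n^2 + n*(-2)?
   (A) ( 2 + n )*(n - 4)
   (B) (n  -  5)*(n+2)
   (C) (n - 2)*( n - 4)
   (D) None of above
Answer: A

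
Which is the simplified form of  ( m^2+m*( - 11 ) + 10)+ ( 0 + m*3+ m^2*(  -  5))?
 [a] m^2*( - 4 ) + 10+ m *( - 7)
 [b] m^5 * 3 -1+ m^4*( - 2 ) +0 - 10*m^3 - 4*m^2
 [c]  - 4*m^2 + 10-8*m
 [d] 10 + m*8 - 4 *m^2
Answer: c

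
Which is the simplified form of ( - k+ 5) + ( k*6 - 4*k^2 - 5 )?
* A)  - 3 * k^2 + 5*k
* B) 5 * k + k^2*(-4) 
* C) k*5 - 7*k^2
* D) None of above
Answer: B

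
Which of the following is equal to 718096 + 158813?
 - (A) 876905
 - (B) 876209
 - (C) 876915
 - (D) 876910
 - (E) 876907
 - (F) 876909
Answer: F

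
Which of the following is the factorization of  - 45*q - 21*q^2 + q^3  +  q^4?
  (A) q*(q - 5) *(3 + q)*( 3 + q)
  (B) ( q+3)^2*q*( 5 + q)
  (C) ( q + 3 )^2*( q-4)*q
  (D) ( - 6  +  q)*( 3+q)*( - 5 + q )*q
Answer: A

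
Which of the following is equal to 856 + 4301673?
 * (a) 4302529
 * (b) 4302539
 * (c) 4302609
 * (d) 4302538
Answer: a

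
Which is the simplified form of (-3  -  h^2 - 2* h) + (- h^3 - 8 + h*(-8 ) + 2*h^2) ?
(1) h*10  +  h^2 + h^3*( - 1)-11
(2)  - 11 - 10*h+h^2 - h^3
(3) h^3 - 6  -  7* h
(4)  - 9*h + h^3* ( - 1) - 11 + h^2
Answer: 2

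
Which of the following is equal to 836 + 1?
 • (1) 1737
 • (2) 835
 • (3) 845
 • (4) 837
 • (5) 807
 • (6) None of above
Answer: 4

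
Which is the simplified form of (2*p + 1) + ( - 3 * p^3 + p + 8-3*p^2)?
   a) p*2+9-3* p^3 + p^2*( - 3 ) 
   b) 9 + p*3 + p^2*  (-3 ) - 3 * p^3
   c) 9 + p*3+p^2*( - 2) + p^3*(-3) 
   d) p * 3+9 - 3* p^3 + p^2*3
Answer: b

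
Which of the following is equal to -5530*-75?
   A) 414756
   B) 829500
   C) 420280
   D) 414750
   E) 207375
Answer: D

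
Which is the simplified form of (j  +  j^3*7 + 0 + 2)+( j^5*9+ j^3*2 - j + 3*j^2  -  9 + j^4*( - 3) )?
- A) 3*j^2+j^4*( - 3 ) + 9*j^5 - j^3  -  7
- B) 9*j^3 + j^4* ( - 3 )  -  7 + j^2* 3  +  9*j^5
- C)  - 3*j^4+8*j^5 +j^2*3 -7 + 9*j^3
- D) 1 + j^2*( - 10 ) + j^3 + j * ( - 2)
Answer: B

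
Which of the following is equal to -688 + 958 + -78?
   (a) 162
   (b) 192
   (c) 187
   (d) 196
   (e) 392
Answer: b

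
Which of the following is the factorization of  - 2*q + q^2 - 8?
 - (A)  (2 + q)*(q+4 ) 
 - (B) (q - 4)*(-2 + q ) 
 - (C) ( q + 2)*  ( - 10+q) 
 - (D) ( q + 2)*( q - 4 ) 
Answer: D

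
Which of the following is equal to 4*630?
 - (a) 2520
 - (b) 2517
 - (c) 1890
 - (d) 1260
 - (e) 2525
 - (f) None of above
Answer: a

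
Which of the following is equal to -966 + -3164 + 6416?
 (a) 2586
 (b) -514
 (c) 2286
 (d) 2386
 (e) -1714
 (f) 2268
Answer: c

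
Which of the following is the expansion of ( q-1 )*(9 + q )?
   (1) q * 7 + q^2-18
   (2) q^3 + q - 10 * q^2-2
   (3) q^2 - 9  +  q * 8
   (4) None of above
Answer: 3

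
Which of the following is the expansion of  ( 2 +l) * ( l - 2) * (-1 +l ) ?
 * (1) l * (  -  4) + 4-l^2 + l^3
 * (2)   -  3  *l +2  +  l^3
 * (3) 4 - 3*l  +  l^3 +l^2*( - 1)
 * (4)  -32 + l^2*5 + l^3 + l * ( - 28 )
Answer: 1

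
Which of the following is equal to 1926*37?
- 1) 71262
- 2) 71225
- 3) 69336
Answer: 1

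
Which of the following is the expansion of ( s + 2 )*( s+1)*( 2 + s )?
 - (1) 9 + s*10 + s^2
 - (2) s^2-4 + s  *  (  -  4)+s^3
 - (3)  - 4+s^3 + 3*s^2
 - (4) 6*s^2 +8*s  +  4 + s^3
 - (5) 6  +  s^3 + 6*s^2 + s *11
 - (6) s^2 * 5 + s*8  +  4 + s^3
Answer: 6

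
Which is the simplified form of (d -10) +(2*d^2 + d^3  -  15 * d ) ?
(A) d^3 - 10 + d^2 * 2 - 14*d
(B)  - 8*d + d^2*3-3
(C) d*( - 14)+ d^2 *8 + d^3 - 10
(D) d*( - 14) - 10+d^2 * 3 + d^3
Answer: A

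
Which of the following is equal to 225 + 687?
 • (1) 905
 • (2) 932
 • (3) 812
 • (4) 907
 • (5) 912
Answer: 5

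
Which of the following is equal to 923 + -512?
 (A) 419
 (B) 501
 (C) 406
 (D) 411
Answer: D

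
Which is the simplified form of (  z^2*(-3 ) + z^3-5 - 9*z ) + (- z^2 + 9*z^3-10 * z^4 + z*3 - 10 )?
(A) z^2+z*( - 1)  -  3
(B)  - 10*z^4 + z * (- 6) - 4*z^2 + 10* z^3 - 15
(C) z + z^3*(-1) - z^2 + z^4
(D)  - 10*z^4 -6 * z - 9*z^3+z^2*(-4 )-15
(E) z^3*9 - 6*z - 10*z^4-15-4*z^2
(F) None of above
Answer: B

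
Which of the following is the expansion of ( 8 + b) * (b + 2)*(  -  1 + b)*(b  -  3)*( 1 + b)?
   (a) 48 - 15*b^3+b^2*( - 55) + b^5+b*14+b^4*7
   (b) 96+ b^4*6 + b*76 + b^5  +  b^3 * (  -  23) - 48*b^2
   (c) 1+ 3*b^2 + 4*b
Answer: a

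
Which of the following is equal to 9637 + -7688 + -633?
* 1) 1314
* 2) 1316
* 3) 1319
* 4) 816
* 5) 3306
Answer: 2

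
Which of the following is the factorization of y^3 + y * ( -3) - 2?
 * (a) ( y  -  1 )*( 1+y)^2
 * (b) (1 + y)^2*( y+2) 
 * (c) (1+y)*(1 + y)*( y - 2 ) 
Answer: c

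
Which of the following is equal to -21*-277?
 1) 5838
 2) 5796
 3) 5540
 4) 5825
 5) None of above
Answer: 5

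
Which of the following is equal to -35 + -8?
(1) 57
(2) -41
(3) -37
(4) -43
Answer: 4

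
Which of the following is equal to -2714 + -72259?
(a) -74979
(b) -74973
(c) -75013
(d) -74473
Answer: b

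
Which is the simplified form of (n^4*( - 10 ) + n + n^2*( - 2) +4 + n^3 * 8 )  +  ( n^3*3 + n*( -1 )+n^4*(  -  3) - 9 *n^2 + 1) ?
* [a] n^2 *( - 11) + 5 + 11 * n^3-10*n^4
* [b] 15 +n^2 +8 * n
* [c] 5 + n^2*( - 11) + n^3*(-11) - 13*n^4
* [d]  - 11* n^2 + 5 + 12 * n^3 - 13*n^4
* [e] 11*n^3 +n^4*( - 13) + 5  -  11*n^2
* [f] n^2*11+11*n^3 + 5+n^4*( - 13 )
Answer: e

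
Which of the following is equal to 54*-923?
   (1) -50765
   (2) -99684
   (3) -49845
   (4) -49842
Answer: 4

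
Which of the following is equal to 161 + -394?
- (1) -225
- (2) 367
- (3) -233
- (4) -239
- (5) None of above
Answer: 3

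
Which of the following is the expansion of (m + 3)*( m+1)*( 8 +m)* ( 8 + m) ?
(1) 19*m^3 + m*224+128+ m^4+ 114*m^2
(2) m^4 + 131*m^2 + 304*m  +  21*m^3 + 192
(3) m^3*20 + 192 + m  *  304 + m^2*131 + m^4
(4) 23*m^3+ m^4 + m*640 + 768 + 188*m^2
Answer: 3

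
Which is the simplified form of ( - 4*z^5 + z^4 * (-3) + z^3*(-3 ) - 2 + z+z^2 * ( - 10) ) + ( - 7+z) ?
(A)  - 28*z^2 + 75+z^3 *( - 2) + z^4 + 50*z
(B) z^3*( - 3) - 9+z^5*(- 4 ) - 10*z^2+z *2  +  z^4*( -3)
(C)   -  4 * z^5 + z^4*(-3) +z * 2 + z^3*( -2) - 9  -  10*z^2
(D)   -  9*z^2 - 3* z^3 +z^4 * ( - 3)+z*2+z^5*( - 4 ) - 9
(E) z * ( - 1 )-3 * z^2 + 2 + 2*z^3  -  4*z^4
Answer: B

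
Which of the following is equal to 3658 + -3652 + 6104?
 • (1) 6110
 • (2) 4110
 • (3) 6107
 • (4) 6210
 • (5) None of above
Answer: 1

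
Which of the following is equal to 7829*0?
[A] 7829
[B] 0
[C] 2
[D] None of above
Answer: B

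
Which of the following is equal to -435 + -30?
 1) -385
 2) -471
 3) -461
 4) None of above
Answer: 4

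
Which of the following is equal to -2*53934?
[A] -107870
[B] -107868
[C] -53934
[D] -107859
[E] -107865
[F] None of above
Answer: B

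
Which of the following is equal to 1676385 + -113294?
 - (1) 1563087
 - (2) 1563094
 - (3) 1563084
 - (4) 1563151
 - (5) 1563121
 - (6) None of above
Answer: 6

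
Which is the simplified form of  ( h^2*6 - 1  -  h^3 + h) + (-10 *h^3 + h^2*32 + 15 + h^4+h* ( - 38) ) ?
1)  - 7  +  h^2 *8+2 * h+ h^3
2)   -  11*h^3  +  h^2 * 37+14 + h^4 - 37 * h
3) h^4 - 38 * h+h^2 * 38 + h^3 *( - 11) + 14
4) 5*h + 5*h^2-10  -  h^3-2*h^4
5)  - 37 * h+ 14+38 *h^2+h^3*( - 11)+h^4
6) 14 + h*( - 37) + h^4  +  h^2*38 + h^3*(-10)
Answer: 5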